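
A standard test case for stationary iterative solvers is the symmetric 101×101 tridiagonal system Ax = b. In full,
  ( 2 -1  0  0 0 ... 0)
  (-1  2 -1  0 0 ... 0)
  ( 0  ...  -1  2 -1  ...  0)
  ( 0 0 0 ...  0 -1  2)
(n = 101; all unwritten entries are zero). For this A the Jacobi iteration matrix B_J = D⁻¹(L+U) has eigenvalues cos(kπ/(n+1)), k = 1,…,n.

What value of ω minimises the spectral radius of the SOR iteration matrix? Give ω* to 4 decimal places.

ω* = 1.9402

[ρ_J] n=101: ρ(B_J) = cos(π/(n+1)) = cos(π/102) = 0.9995.
√(1−ρ_J²) simplifies to sin(π/102) = 0.03080.
Then 2/(1+√(1−ρ_J²)) = 2/(1+0.03080); ω* = 2/1.03080 = 1.9402.
ρ(B_{ω*}) = ω*−1 = 0.9402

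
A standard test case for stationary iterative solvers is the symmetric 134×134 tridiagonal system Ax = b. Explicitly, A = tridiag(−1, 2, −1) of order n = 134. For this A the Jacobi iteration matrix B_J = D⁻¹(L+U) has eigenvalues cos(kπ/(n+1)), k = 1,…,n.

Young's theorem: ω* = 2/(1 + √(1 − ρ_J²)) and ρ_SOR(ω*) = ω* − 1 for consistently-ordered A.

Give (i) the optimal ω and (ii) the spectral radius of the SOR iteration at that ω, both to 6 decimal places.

ω* = 1.954520, ρ_SOR = 0.954520

n=134: λ(B_J) = 1 − λ(A)/2 = cos(kπ/135); k=1 gives ρ_J = 0.999729.
√(1 − cos²(π/135)) = sin(π/135) ≈ 0.0232690.
Then 2/(1+√(1−ρ_J²)) = 2/(1+0.0232690); ω* = 2/1.0232690 = 1.954520.
ρ(B_{ω*}) = ω*−1 = 0.954520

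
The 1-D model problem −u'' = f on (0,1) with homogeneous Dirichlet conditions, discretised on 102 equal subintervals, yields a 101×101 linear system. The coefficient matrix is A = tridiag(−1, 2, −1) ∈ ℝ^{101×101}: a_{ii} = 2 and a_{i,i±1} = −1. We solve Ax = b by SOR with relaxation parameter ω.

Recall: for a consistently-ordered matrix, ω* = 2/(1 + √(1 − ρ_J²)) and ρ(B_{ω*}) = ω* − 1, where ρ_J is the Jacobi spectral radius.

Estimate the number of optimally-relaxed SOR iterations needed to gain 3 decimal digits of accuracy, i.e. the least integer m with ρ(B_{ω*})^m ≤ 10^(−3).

n=101: λ(B_J) = 1 − λ(A)/2 = cos(kπ/102); k=1 gives ρ_J = 0.9995257.
1 − cos²(π/102) = sin²(π/102) ⇒ √(1−ρ_J²) = sin(π/102) = 0.0307951.
[ω*] 2 ÷ (1 + 0.0307951) = 2 ÷ 1.0307951 = 1.9402498.
ρ_SOR = ω* − 1 = 1.9402498 − 1 = 0.9402498.
m ≥ 3·ln10 / (−ln 0.9402498) = 112.121; smallest integer m = 113.

m = 113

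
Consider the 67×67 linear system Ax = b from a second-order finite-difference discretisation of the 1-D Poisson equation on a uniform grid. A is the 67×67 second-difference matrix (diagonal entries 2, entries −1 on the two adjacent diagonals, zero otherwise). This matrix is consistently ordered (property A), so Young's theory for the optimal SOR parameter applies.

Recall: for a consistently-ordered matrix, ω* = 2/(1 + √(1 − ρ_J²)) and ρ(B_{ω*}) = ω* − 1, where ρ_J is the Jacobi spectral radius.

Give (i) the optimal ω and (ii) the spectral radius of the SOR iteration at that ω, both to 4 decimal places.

½·tridiag(1,0,1) at n=67: λ_k = cos(kπ/68); max |λ| at k=1 ⇒ ρ_J = cos(π/68) ≈ 0.9989.
root = sin(π/68) = 0.04618  (since 1−cos² = sin²).
ω* = 2 / (1 + 0.04618) = 2 / 1.04618 ≈ 1.9117.
[ρ_SOR] ω* − 1 = 0.9117.

ω* = 1.9117, ρ_SOR = 0.9117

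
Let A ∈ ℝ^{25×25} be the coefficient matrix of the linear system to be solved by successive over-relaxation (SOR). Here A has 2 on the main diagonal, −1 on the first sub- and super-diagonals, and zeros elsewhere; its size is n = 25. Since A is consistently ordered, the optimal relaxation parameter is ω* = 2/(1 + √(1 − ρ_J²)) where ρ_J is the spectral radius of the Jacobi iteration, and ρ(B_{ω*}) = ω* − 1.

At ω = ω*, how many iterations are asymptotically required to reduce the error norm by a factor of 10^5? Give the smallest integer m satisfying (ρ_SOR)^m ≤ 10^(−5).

m = 48

spectrum of D⁻¹(L+U) = {cos(kπ/26) : 1≤k≤25}; ρ_J = cos(π/26) = 0.9927089.
1 − cos²(π/26) = sin²(π/26) ⇒ √(1−ρ_J²) = sin(π/26) = 0.1205367.
[ω*] 2 ÷ (1 + 0.1205367) = 2 ÷ 1.1205367 = 1.7848590.
ρ_SOR = ω* − 1 = 1.7848590 − 1 = 0.7848590.
5·ln10 = 11.5129; −ln(0.7848590) = 0.242251; m = ⌈11.5129/0.242251⌉ = ⌈47.525⌉ = 48.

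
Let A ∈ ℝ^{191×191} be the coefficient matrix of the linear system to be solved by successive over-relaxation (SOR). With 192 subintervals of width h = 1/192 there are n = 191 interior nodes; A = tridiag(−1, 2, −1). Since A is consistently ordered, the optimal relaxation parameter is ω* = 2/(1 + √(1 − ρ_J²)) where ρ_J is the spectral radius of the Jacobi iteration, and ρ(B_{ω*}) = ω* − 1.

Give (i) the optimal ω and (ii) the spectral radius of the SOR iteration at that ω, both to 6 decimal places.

ω* = 1.967803, ρ_SOR = 0.967803

½·tridiag(1,0,1) at n=191: λ_k = cos(kπ/192); max |λ| at k=1 ⇒ ρ_J = cos(π/192) ≈ 0.999866.
√(1 − cos²(π/192)) = sin(π/192) ≈ 0.0163617.
[ω*] 2 ÷ (1 + 0.0163617) = 2 ÷ 1.0163617 = 1.967803.
ρ_SOR = ω* − 1 = 1.967803 − 1 = 0.967803.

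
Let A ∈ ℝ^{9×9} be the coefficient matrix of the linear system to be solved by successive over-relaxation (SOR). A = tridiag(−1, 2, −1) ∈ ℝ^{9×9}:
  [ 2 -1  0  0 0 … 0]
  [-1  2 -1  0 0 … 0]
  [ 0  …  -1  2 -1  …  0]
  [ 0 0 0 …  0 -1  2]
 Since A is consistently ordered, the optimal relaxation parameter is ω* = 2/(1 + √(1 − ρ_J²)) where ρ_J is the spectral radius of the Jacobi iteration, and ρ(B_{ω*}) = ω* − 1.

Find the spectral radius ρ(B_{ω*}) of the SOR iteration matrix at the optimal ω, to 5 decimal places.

ρ_SOR = 0.52786

ρ_J = max_k |cos(kπ/10)| = cos(π/10) = 0.95106
√(1−ρ_J²) = |sin(π/10)| = 0.309017
ω* = 2/(1+0.309017) = 1.52786
ρ(B_{ω*}) = ω*−1 = 0.52786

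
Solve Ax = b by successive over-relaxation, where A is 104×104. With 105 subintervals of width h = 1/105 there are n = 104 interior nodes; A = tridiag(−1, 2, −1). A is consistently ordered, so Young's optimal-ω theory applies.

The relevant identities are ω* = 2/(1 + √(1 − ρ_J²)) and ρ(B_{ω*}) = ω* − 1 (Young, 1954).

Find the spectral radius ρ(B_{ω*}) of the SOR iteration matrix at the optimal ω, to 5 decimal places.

ρ_SOR = 0.94191

With n=104, ρ(Jacobi) = cos(π/105) = 0.99955.
√(1−ρ_J²) simplifies to sin(π/105) = 0.029915.
Young: ω* = 2/(1+√(1−ρ_J²)) = 2/(1+0.029915) = 2/1.029915 = 1.94191.
ρ_SOR = ω* − 1 ≈ 0.94191.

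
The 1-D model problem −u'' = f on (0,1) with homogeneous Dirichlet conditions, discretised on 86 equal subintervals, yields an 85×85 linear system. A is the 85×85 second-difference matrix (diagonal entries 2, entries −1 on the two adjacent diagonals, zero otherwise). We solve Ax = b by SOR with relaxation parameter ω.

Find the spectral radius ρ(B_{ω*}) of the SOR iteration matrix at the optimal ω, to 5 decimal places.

ρ_J = max_k |cos(kπ/86)| = cos(π/86) = 0.99933
1 − cos²(π/86) = sin²(π/86) ⇒ √(1−ρ_J²) = sin(π/86) = 0.036522.
Then 2/(1+√(1−ρ_J²)) = 2/(1+0.036522); ω* = 2/1.036522 = 1.92953.
ρ_SOR = ω* − 1 ≈ 0.92953.

ρ_SOR = 0.92953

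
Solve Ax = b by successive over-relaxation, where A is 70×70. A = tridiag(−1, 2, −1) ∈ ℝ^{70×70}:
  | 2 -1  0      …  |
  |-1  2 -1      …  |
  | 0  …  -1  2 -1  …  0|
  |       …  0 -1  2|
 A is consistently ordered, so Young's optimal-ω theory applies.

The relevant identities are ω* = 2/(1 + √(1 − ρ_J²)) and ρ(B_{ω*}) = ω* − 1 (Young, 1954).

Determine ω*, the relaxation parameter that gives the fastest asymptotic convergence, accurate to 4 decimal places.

ω* = 1.9153

ρ_J = max_k |cos(kπ/71)| = cos(π/71) = 0.9990
√(1 − cos²(π/71)) = sin(π/71) ≈ 0.04423.
Then 2/(1+√(1−ρ_J²)) = 2/(1+0.04423); ω* = 2/1.04423 = 1.9153.
ρ(B_{ω*}) = ω*−1 = 0.9153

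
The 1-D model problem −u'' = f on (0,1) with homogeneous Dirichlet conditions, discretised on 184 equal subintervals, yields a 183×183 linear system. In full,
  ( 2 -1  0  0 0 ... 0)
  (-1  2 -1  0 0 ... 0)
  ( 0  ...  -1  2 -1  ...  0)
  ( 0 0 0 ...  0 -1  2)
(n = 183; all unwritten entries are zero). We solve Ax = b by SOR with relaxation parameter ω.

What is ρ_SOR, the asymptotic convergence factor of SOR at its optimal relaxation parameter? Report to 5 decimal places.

ρ_SOR = 0.96643

[ρ_J] n=183: ρ(B_J) = cos(π/(n+1)) = cos(π/184) = 0.99985.
√(1−ρ_J²) = |sin(π/184)| = 0.017073
[ω*] 2 ÷ (1 + 0.017073) = 2 ÷ 1.017073 = 1.96643.
At ω = 1.96643 every |λ(B_ω)| = ω−1, so ρ_SOR = 0.96643.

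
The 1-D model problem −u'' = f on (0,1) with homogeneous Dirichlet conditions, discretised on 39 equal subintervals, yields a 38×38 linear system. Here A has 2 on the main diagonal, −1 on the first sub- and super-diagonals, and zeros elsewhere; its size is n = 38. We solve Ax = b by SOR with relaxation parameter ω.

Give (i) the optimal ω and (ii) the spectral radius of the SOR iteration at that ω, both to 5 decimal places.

ω* = 1.85105, ρ_SOR = 0.85105

½·tridiag(1,0,1) at n=38: λ_k = cos(kπ/39); max |λ| at k=1 ⇒ ρ_J = cos(π/39) ≈ 0.99676.
√(1−ρ_J²) simplifies to sin(π/39) = 0.080467.
[ω*] 2 ÷ (1 + 0.080467) = 2 ÷ 1.080467 = 1.85105.
At ω = 1.85105 every |λ(B_ω)| = ω−1, so ρ_SOR = 0.85105.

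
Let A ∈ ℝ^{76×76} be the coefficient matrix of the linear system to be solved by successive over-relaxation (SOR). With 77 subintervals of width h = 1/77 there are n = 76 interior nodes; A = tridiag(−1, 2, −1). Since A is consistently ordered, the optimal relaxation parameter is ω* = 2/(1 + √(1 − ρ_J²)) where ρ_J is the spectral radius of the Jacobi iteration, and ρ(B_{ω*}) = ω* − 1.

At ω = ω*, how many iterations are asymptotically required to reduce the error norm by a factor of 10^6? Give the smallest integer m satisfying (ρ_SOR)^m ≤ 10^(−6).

ρ_J = max_k |cos(kπ/77)| = cos(π/77) = 0.9991678
root = sin(π/77) = 0.0407886  (since 1−cos² = sin²).
ω* = 2/(1 + 0.0407886) = 2/1.0407886 = 1.9216198.
[ρ_SOR] ω* − 1 = 0.9216198.
For 6 digits: m = 6·ln10 / (−ln 0.9216198) = 13.8155/0.0816225 = 169.261; round up → m = 170.

m = 170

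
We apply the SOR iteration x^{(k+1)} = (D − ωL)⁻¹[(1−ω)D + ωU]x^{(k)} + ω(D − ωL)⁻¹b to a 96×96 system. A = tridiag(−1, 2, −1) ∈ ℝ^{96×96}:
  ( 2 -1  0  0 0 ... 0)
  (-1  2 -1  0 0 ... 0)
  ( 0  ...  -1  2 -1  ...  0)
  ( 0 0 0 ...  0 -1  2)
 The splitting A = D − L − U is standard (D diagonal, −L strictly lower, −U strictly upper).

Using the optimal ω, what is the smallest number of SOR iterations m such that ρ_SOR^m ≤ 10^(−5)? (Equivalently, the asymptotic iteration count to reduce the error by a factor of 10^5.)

m = 178

½·tridiag(1,0,1) at n=96: λ_k = cos(kπ/97); max |λ| at k=1 ⇒ ρ_J = cos(π/97) ≈ 0.9994756.
√(1−ρ_J²) = |sin(π/97)| = 0.0323819
ω* = 2/(1+0.0323819) = 1.9372676
ρ_SOR = ω* − 1 ≈ 0.9372676.
m ≥ 5·ln10 / (−ln 0.9372676) = 177.706; smallest integer m = 178.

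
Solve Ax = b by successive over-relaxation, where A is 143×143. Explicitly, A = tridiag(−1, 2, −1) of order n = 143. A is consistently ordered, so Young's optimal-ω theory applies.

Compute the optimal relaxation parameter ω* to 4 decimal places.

ρ_J = max_k |cos(kπ/144)| = cos(π/144) = 0.9998
√(1 − cos²(π/144)) = sin(π/144) ≈ 0.02181.
Then 2/(1+√(1−ρ_J²)) = 2/(1+0.02181); ω* = 2/1.02181 = 1.9573.
[ρ_SOR] ω* − 1 = 0.9573.

ω* = 1.9573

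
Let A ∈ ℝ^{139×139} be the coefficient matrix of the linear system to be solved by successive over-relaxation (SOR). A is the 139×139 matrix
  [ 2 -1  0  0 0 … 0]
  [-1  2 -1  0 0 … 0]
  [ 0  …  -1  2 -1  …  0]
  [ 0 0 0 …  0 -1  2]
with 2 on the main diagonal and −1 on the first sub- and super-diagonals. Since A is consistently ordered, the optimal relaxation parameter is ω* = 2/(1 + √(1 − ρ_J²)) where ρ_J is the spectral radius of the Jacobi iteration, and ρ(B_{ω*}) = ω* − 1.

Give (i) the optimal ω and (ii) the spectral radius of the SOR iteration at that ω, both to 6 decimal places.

spectrum of D⁻¹(L+U) = {cos(kπ/140) : 1≤k≤139}; ρ_J = cos(π/140) = 0.999748.
root = sin(π/140) = 0.0224381  (since 1−cos² = sin²).
Then 2/(1+√(1−ρ_J²)) = 2/(1+0.0224381); ω* = 2/1.0224381 = 1.956109.
At ω = 1.956109 every |λ(B_ω)| = ω−1, so ρ_SOR = 0.956109.

ω* = 1.956109, ρ_SOR = 0.956109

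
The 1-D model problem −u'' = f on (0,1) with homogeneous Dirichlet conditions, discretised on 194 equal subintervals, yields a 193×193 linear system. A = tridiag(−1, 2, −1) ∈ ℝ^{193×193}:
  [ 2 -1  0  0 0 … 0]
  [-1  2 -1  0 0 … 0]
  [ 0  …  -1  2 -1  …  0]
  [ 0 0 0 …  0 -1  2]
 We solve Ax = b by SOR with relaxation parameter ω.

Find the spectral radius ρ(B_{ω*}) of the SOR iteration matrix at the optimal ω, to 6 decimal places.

n=193: λ(B_J) = 1 − λ(A)/2 = cos(kπ/194); k=1 gives ρ_J = 0.999869.
√(1 − cos²(π/194)) = sin(π/194) ≈ 0.0161931.
Then 2/(1+√(1−ρ_J²)) = 2/(1+0.0161931); ω* = 2/1.0161931 = 1.968130.
ρ(B_{ω*}) = ω*−1 = 0.968130

ρ_SOR = 0.968130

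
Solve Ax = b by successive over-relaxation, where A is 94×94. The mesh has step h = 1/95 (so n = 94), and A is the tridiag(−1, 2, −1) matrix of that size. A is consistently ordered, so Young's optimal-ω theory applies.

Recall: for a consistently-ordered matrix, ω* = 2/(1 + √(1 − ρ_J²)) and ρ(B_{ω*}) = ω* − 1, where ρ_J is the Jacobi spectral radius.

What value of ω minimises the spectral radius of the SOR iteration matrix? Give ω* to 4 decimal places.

ω* = 1.9360

ρ_J = max_k |cos(kπ/95)| = cos(π/95) = 0.9995
root = sin(π/95) = 0.03306  (since 1−cos² = sin²).
So ω* = 2/1.03306 = 1.9360 (Young).
ρ_SOR = ω* − 1 = 1.9360 − 1 = 0.9360.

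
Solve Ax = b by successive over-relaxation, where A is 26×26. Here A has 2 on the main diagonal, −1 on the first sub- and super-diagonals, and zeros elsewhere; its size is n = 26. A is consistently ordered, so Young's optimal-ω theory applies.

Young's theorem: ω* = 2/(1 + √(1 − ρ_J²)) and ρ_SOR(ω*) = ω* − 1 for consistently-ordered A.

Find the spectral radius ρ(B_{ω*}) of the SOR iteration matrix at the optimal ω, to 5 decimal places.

ρ_SOR = 0.79197

B_J for the 26×26 system has eigenvalues cos(kπ/27); ρ_J = cos(π/27) = 0.99324.
root = sin(π/27) = 0.116093  (since 1−cos² = sin²).
ω* = 2/(1+0.116093) = 1.79197
and ρ(B_{ω*}) = 1.79197 − 1 = 0.79197.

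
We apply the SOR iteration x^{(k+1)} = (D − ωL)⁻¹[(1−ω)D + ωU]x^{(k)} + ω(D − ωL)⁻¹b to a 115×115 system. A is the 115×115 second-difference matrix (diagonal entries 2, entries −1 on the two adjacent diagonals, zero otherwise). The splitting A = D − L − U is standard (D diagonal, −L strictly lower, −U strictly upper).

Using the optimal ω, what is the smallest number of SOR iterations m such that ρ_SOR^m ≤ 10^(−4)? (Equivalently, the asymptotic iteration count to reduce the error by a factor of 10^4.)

m = 171

[ρ_J] n=115: ρ(B_J) = cos(π/(n+1)) = cos(π/116) = 0.9996333.
√(1 − cos²(π/116)) = sin(π/116) ≈ 0.0270794.
ω* = 2 / (1 + 0.0270794) = 2 / 1.0270794 ≈ 1.9472691.
ρ(B_{ω*}) = ω*−1 = 0.9472691
ρ_SOR^m ≤ 10^(−4) ⇔ m ≥ 4·ln10/(−ln 0.9472691) = 9.21034/0.0541721 = 170.020; m = ⌈170.020⌉ = 171.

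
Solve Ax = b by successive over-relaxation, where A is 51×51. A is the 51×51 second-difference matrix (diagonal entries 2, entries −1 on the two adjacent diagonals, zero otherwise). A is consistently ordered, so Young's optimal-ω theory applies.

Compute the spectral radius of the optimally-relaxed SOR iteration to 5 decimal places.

½·tridiag(1,0,1) at n=51: λ_k = cos(kπ/52); max |λ| at k=1 ⇒ ρ_J = cos(π/52) ≈ 0.99818.
√(1−ρ_J²) simplifies to sin(π/52) = 0.060378.
Then 2/(1+√(1−ρ_J²)) = 2/(1+0.060378); ω* = 2/1.060378 = 1.88612.
and ρ(B_{ω*}) = 1.88612 − 1 = 0.88612.

ρ_SOR = 0.88612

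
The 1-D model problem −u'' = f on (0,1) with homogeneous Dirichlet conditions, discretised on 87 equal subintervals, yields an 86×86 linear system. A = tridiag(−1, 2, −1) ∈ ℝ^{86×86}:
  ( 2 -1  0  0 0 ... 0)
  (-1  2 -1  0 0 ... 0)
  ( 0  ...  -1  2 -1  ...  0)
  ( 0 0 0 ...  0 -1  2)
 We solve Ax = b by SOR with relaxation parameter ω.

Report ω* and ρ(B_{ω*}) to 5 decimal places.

n=86: λ(B_J) = 1 − λ(A)/2 = cos(kπ/87); k=1 gives ρ_J = 0.99935.
√(1−ρ_J²) = |sin(π/87)| = 0.036102
ω* = 2/(1 + 0.036102) = 2/1.036102 = 1.93031.
ρ(B_{ω*}) = ω*−1 = 0.93031

ω* = 1.93031, ρ_SOR = 0.93031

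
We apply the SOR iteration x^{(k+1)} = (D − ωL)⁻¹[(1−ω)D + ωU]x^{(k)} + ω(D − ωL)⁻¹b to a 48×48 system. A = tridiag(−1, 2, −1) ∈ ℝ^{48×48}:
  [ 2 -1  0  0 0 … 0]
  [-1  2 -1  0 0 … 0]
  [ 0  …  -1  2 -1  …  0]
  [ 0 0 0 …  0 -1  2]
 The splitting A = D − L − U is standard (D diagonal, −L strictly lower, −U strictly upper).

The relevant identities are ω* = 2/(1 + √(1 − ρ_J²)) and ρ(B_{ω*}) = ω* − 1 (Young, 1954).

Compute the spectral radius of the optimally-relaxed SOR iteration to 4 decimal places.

ρ_SOR = 0.8796

[ρ_J] n=48: ρ(B_J) = cos(π/(n+1)) = cos(π/49) = 0.9979.
1 − cos²(π/49) = sin²(π/49) ⇒ √(1−ρ_J²) = sin(π/49) = 0.06407.
So ω* = 2/1.06407 = 1.8796 (Young).
ρ_SOR = ω* − 1 ≈ 0.8796.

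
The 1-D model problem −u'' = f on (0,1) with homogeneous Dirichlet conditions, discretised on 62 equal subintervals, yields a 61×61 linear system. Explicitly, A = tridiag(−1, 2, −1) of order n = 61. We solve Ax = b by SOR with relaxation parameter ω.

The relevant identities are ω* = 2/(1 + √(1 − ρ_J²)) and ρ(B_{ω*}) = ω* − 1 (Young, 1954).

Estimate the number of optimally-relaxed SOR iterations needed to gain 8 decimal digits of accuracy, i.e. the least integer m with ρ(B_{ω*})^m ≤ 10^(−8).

[ρ_J] n=61: ρ(B_J) = cos(π/(n+1)) = cos(π/62) = 0.9987165.
√(1−ρ_J²) = |sin(π/62)| = 0.0506492
Young: ω* = 2/(1+√(1−ρ_J²)) = 2/(1+0.0506492) = 2/1.0506492 = 1.9035849.
ρ_SOR = ω* − 1 = 1.9035849 − 1 = 0.9035849.
8·ln10 = 18.4207; −ln(0.9035849) = 0.101385; m = ⌈18.4207/0.101385⌉ = ⌈181.691⌉ = 182.

m = 182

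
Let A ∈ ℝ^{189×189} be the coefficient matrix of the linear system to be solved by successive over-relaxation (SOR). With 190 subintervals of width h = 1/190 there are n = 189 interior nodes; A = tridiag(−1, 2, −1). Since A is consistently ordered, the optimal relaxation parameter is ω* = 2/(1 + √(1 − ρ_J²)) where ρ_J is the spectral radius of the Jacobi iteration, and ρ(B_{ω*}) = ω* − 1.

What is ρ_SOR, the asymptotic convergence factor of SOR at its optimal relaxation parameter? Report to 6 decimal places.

ρ_SOR = 0.967470

[ρ_J] n=189: ρ(B_J) = cos(π/(n+1)) = cos(π/190) = 0.999863.
√(1−ρ_J²) simplifies to sin(π/190) = 0.0165339.
[ω*] 2 ÷ (1 + 0.0165339) = 2 ÷ 1.0165339 = 1.967470.
ρ_SOR = ω* − 1 ≈ 0.967470.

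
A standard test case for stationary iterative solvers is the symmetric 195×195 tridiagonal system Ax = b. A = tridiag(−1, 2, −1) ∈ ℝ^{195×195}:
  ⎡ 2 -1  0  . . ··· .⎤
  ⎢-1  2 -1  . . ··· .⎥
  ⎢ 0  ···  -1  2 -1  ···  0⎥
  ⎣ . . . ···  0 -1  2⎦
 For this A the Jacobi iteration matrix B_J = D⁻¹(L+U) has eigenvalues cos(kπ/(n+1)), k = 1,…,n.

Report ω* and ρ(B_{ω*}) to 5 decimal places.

ω* = 1.96845, ρ_SOR = 0.96845

n=195: λ(B_J) = 1 − λ(A)/2 = cos(kπ/196); k=1 gives ρ_J = 0.99987.
root = sin(π/196) = 0.016028  (since 1−cos² = sin²).
ω* = 2 / (1 + 0.016028) = 2 / 1.016028 ≈ 1.96845.
[ρ_SOR] ω* − 1 = 0.96845.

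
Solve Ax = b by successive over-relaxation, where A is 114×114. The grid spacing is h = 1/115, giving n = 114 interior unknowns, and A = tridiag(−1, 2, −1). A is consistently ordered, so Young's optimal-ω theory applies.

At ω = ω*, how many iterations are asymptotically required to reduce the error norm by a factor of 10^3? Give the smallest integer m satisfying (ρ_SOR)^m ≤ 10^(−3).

m = 127

[ρ_J] n=114: ρ(B_J) = cos(π/(n+1)) = cos(π/115) = 0.9996269.
1 − cos²(π/115) = sin²(π/115) ⇒ √(1−ρ_J²) = sin(π/115) = 0.0273148.
ω* = 2 / (1 + 0.0273148) = 2 / 1.0273148 ≈ 1.9468229.
At ω = 1.9468229 every |λ(B_ω)| = ω−1, so ρ_SOR = 0.9468229.
ρ_SOR^m ≤ 10^(−3) ⇔ m ≥ 3·ln10/(−ln 0.9468229) = 6.90776/0.0546432 = 126.416; m = ⌈126.416⌉ = 127.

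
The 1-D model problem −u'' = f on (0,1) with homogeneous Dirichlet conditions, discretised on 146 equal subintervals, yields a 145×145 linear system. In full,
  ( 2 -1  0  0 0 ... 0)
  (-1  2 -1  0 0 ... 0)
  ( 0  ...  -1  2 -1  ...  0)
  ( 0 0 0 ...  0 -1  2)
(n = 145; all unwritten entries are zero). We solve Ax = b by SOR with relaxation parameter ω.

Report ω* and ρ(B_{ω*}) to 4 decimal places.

B_J for the 145×145 system has eigenvalues cos(kπ/146); ρ_J = cos(π/146) = 0.9998.
√(1−ρ_J²) simplifies to sin(π/146) = 0.02152.
Young: ω* = 2/(1+√(1−ρ_J²)) = 2/(1+0.02152) = 2/1.02152 = 1.9579.
At ω = 1.9579 every |λ(B_ω)| = ω−1, so ρ_SOR = 0.9579.

ω* = 1.9579, ρ_SOR = 0.9579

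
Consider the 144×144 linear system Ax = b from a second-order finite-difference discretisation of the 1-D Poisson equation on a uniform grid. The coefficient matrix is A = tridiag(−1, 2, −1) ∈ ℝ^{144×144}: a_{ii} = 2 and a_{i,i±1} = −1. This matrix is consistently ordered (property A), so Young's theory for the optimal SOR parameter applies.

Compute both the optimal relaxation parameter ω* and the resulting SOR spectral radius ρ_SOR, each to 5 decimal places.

½·tridiag(1,0,1) at n=144: λ_k = cos(kπ/145); max |λ| at k=1 ⇒ ρ_J = cos(π/145) ≈ 0.99977.
1 − cos²(π/145) = sin²(π/145) ⇒ √(1−ρ_J²) = sin(π/145) = 0.021664.
ω* = 2/(1 + 0.021664) = 2/1.021664 = 1.95759.
ρ(B_{ω*}) = ω*−1 = 0.95759

ω* = 1.95759, ρ_SOR = 0.95759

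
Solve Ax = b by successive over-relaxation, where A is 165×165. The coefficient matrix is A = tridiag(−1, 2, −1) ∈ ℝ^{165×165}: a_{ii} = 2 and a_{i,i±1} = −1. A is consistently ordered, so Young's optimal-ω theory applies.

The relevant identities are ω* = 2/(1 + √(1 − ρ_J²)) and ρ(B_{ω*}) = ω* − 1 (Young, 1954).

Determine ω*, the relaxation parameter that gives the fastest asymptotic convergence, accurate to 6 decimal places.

ω* = 1.962855

With n=165, ρ(Jacobi) = cos(π/166) = 0.999821.
√(1−ρ_J²) = |sin(π/166)| = 0.0189241
ω* = 2/(1+0.0189241) = 1.962855
and ρ(B_{ω*}) = 1.962855 − 1 = 0.962855.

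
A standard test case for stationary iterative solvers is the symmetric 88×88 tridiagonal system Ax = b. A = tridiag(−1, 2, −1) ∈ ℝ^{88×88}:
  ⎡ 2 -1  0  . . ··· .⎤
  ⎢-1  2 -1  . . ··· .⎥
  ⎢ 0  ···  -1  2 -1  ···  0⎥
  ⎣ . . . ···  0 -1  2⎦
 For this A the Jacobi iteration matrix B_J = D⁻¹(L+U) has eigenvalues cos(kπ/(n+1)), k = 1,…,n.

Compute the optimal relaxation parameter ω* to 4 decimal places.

n=88: λ(B_J) = 1 − λ(A)/2 = cos(kπ/89); k=1 gives ρ_J = 0.9994.
√(1−ρ_J²) = |sin(π/89)| = 0.03529
Young: ω* = 2/(1+√(1−ρ_J²)) = 2/(1+0.03529) = 2/1.03529 = 1.9318.
and ρ(B_{ω*}) = 1.9318 − 1 = 0.9318.

ω* = 1.9318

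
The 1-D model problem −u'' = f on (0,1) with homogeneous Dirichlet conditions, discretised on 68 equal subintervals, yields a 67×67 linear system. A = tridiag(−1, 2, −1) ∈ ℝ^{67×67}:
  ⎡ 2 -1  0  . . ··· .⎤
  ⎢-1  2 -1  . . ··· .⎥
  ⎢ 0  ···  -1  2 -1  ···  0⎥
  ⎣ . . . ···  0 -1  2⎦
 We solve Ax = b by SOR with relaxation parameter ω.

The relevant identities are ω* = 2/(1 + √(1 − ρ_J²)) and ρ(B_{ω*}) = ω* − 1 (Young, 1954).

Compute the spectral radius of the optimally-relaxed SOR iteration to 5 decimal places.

½·tridiag(1,0,1) at n=67: λ_k = cos(kπ/68); max |λ| at k=1 ⇒ ρ_J = cos(π/68) ≈ 0.99893.
√(1−ρ_J²) = |sin(π/68)| = 0.046183
[ω*] 2 ÷ (1 + 0.046183) = 2 ÷ 1.046183 = 1.91171.
ρ(B_{ω*}) = ω*−1 = 0.91171

ρ_SOR = 0.91171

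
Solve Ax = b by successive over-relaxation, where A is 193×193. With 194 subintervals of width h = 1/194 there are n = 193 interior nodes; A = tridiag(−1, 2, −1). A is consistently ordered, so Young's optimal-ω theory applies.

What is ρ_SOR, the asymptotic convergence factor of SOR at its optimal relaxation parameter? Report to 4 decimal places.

ρ_SOR = 0.9681

spectrum of D⁻¹(L+U) = {cos(kπ/194) : 1≤k≤193}; ρ_J = cos(π/194) = 0.9999.
root = sin(π/194) = 0.01619  (since 1−cos² = sin²).
[ω*] 2 ÷ (1 + 0.01619) = 2 ÷ 1.01619 = 1.9681.
ρ_SOR = ω* − 1 = 1.9681 − 1 = 0.9681.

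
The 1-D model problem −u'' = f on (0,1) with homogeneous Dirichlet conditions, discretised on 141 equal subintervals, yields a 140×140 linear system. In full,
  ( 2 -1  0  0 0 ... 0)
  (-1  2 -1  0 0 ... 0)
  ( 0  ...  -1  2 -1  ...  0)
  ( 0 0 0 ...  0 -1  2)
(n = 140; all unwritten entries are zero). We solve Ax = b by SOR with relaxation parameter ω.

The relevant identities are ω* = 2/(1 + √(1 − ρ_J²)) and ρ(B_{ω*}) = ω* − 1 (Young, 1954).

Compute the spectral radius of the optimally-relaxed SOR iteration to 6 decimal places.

ρ_SOR = 0.956413

n=140: λ(B_J) = 1 − λ(A)/2 = cos(kπ/141); k=1 gives ρ_J = 0.999752.
1 − cos²(π/141) = sin²(π/141) ⇒ √(1−ρ_J²) = sin(π/141) = 0.0222790.
Young: ω* = 2/(1+√(1−ρ_J²)) = 2/(1+0.0222790) = 2/1.0222790 = 1.956413.
ρ_SOR = ω* − 1 = 1.956413 − 1 = 0.956413.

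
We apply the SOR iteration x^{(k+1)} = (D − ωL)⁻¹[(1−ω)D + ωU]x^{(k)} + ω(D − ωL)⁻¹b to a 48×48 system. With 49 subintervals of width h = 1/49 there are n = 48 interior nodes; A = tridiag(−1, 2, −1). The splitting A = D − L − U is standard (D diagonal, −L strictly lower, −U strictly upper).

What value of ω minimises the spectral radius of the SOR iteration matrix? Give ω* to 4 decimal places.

ω* = 1.8796

B_J for the 48×48 system has eigenvalues cos(kπ/49); ρ_J = cos(π/49) = 0.9979.
root = sin(π/49) = 0.06407  (since 1−cos² = sin²).
[ω*] 2 ÷ (1 + 0.06407) = 2 ÷ 1.06407 = 1.8796.
and ρ(B_{ω*}) = 1.8796 − 1 = 0.8796.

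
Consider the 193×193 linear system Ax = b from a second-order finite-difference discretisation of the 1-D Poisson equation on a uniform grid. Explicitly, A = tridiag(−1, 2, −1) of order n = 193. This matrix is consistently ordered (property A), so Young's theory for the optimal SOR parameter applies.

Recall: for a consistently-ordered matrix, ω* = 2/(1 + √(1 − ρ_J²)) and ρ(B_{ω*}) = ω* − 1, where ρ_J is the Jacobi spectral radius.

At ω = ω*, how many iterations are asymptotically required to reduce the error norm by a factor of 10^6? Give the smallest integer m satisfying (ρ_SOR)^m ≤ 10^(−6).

m = 427

ρ_J = max_k |cos(kπ/194)| = cos(π/194) = 0.9998689
√(1 − cos²(π/194)) = sin(π/194) ≈ 0.0161931.
Young: ω* = 2/(1+√(1−ρ_J²)) = 2/(1+0.0161931) = 2/1.0161931 = 1.9681299.
and ρ(B_{ω*}) = 1.9681299 − 1 = 0.9681299.
Need (0.9681299)^m ≤ 10^(−6): m ≥ 6·ln10/|ln 0.9681299| = 13.8155/0.032389 = 426.549 ⇒ m = 427.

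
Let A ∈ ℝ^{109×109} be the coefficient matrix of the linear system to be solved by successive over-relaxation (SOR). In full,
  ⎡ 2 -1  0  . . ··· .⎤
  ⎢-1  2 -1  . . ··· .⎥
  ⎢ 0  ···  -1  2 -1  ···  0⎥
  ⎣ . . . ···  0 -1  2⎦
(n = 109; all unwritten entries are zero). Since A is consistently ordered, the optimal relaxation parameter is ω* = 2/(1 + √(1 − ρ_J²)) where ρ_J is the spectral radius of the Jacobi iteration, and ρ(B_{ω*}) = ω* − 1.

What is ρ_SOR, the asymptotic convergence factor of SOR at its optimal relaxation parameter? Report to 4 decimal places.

½·tridiag(1,0,1) at n=109: λ_k = cos(kπ/110); max |λ| at k=1 ⇒ ρ_J = cos(π/110) ≈ 0.9996.
√(1−ρ_J²) simplifies to sin(π/110) = 0.02856.
Then 2/(1+√(1−ρ_J²)) = 2/(1+0.02856); ω* = 2/1.02856 = 1.9445.
ρ_SOR = ω* − 1 = 1.9445 − 1 = 0.9445.

ρ_SOR = 0.9445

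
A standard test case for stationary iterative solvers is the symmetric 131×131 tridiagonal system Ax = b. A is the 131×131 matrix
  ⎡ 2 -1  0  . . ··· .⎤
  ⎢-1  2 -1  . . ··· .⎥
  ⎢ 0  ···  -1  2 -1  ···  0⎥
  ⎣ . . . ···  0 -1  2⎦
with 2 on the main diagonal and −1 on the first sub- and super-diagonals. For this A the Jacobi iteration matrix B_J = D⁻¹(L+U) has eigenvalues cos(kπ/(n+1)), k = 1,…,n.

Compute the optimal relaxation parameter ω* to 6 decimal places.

With n=131, ρ(Jacobi) = cos(π/132) = 0.999717.
1 − cos²(π/132) = sin²(π/132) ⇒ √(1−ρ_J²) = sin(π/132) = 0.0237977.
Young: ω* = 2/(1+√(1−ρ_J²)) = 2/(1+0.0237977) = 2/1.0237977 = 1.953511.
ρ_SOR = ω* − 1 = 1.953511 − 1 = 0.953511.

ω* = 1.953511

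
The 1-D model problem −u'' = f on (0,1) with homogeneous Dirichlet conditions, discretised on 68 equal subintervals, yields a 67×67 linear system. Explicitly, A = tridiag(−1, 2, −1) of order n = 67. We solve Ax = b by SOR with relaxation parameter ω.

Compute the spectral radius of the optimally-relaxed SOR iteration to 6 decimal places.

ρ_SOR = 0.911711

n=67: λ(B_J) = 1 − λ(A)/2 = cos(kπ/68); k=1 gives ρ_J = 0.998933.
1 − cos²(π/68) = sin²(π/68) ⇒ √(1−ρ_J²) = sin(π/68) = 0.0461835.
Young: ω* = 2/(1+√(1−ρ_J²)) = 2/(1+0.0461835) = 2/1.0461835 = 1.911711.
[ρ_SOR] ω* − 1 = 0.911711.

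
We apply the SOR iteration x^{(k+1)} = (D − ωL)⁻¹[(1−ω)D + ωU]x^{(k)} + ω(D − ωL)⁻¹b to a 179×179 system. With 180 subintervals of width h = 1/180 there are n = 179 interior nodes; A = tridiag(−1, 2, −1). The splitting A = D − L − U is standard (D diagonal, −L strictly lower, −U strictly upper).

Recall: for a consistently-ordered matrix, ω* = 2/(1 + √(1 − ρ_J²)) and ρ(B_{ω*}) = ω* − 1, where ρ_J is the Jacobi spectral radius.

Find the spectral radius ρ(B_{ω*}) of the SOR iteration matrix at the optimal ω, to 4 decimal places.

ρ_SOR = 0.9657

[ρ_J] n=179: ρ(B_J) = cos(π/(n+1)) = cos(π/180) = 0.9998.
√(1−ρ_J²) simplifies to sin(π/180) = 0.01745.
ω* = 2 / (1 + 0.01745) = 2 / 1.01745 ≈ 1.9657.
ρ_SOR = ω* − 1 = 1.9657 − 1 = 0.9657.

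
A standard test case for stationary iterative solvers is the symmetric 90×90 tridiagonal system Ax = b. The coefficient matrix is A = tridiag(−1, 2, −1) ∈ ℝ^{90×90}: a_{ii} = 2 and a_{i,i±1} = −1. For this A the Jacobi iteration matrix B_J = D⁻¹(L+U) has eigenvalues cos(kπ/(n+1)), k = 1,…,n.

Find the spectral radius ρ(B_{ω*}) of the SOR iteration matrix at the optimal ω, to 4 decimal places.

ρ_SOR = 0.9333

spectrum of D⁻¹(L+U) = {cos(kπ/91) : 1≤k≤90}; ρ_J = cos(π/91) = 0.9994.
root = sin(π/91) = 0.03452  (since 1−cos² = sin²).
[ω*] 2 ÷ (1 + 0.03452) = 2 ÷ 1.03452 = 1.9333.
and ρ(B_{ω*}) = 1.9333 − 1 = 0.9333.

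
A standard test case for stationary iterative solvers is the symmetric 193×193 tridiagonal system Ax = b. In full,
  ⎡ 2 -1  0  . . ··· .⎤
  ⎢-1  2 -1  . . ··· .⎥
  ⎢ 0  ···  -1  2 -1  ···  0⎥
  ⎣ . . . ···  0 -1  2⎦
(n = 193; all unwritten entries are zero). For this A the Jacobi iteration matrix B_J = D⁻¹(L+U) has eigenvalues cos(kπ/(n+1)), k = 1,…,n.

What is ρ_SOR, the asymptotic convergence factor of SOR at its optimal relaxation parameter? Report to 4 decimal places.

ρ_SOR = 0.9681

ρ_J = max_k |cos(kπ/194)| = cos(π/194) = 0.9999
1 − cos²(π/194) = sin²(π/194) ⇒ √(1−ρ_J²) = sin(π/194) = 0.01619.
So ω* = 2/1.01619 = 1.9681 (Young).
At ω = 1.9681 every |λ(B_ω)| = ω−1, so ρ_SOR = 0.9681.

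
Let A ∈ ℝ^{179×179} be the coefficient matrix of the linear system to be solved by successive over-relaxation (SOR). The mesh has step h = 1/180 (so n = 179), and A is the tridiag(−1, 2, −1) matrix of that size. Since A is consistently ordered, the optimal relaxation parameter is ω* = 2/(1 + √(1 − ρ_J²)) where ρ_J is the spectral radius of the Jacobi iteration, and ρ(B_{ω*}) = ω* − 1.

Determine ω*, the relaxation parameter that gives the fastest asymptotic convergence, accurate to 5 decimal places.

ω* = 1.96569

With n=179, ρ(Jacobi) = cos(π/180) = 0.99985.
√(1 − cos²(π/180)) = sin(π/180) ≈ 0.017452.
ω* = 2 / (1 + 0.017452) = 2 / 1.017452 ≈ 1.96569.
[ρ_SOR] ω* − 1 = 0.96569.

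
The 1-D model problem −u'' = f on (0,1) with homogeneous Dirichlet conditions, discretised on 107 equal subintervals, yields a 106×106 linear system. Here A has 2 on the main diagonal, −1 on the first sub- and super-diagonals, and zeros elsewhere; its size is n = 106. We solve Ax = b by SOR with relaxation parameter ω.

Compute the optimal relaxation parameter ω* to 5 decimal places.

spectrum of D⁻¹(L+U) = {cos(kπ/107) : 1≤k≤106}; ρ_J = cos(π/107) = 0.99957.
√(1−ρ_J²) = |sin(π/107)| = 0.029356
So ω* = 2/1.029356 = 1.94296 (Young).
[ρ_SOR] ω* − 1 = 0.94296.

ω* = 1.94296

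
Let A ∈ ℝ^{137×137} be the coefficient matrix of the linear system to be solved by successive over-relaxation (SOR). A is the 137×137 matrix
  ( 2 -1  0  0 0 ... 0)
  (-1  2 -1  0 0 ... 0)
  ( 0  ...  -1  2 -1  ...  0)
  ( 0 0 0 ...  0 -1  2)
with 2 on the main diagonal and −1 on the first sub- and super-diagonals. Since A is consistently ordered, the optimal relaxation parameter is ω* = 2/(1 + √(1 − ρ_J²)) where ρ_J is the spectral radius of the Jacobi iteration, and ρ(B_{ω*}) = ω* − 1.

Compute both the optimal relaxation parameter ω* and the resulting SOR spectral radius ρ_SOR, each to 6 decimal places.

ω* = 1.955487, ρ_SOR = 0.955487

With n=137, ρ(Jacobi) = cos(π/138) = 0.999741.
root = sin(π/138) = 0.0227632  (since 1−cos² = sin²).
Young: ω* = 2/(1+√(1−ρ_J²)) = 2/(1+0.0227632) = 2/1.0227632 = 1.955487.
ρ_SOR = ω* − 1 = 1.955487 − 1 = 0.955487.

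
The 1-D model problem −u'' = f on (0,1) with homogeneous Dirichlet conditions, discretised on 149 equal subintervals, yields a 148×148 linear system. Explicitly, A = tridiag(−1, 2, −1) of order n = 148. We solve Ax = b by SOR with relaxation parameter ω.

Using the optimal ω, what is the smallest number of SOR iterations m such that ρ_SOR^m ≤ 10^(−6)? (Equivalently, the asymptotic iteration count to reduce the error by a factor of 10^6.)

m = 328

B_J for the 148×148 system has eigenvalues cos(kπ/149); ρ_J = cos(π/149) = 0.9997777.
√(1−ρ_J²) simplifies to sin(π/149) = 0.0210830.
ω* = 2/(1+0.0210830) = 1.9587046
Hence ρ(B_{ω*}) = 1.9587046 − 1 = 0.9587046.
Need (0.9587046)^m ≤ 10^(−6): m ≥ 6·ln10/|ln 0.9587046| = 13.8155/0.0421723 = 327.597 ⇒ m = 328.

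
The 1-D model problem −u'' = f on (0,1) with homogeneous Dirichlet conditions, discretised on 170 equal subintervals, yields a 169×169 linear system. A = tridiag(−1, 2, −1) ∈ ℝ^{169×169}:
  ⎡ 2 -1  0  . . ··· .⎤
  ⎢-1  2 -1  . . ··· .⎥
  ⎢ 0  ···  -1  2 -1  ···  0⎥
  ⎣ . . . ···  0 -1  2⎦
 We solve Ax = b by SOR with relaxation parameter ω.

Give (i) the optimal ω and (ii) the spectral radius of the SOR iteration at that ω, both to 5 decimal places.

ω* = 1.96371, ρ_SOR = 0.96371

[ρ_J] n=169: ρ(B_J) = cos(π/(n+1)) = cos(π/170) = 0.99983.
√(1−ρ_J²) = |sin(π/170)| = 0.018479
ω* = 2 / (1 + 0.018479) = 2 / 1.018479 ≈ 1.96371.
and ρ(B_{ω*}) = 1.96371 − 1 = 0.96371.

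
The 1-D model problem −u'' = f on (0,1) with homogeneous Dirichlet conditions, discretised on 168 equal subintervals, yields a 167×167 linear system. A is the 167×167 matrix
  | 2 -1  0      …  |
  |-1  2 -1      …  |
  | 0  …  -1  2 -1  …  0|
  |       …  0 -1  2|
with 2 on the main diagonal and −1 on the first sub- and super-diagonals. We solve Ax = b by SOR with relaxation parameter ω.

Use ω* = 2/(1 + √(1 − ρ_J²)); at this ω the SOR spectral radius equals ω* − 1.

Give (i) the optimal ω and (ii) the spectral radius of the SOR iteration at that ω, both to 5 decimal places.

ω* = 1.96329, ρ_SOR = 0.96329

n=167: λ(B_J) = 1 − λ(A)/2 = cos(kπ/168); k=1 gives ρ_J = 0.99983.
root = sin(π/168) = 0.018699  (since 1−cos² = sin²).
[ω*] 2 ÷ (1 + 0.018699) = 2 ÷ 1.018699 = 1.96329.
At ω = 1.96329 every |λ(B_ω)| = ω−1, so ρ_SOR = 0.96329.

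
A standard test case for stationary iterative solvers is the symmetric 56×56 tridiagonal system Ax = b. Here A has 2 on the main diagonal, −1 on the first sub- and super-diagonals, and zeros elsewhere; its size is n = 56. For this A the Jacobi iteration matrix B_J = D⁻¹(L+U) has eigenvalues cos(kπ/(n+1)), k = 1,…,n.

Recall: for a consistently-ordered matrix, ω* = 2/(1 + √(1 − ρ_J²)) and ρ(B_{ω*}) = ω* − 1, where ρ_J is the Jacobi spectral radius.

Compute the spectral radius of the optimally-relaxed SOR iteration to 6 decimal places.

[ρ_J] n=56: ρ(B_J) = cos(π/(n+1)) = cos(π/57) = 0.998482.
1 − cos²(π/57) = sin²(π/57) ⇒ √(1−ρ_J²) = sin(π/57) = 0.0550878.
Then 2/(1+√(1−ρ_J²)) = 2/(1+0.0550878); ω* = 2/1.0550878 = 1.895577.
ρ_SOR = ω* − 1 ≈ 0.895577.

ρ_SOR = 0.895577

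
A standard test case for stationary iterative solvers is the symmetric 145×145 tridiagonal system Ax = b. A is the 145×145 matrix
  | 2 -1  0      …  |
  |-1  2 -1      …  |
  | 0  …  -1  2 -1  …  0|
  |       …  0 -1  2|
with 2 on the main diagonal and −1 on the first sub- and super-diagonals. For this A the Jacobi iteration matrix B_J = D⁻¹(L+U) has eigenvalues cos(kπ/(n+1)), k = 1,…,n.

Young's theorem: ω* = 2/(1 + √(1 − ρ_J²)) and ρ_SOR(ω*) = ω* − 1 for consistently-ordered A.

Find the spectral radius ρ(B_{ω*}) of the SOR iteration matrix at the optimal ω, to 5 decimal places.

½·tridiag(1,0,1) at n=145: λ_k = cos(kπ/146); max |λ| at k=1 ⇒ ρ_J = cos(π/146) ≈ 0.99977.
1 − cos²(π/146) = sin²(π/146) ⇒ √(1−ρ_J²) = sin(π/146) = 0.021516.
ω* = 2 / (1 + 0.021516) = 2 / 1.021516 ≈ 1.95787.
At ω = 1.95787 every |λ(B_ω)| = ω−1, so ρ_SOR = 0.95787.

ρ_SOR = 0.95787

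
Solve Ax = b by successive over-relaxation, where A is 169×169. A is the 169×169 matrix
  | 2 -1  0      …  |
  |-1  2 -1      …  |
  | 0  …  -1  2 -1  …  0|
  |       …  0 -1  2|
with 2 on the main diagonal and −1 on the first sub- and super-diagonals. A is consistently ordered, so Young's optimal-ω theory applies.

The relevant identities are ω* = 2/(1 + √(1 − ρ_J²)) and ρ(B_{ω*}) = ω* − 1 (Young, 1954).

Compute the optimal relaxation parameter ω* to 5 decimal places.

ω* = 1.96371

With n=169, ρ(Jacobi) = cos(π/170) = 0.99983.
1 − cos²(π/170) = sin²(π/170) ⇒ √(1−ρ_J²) = sin(π/170) = 0.018479.
So ω* = 2/1.018479 = 1.96371 (Young).
[ρ_SOR] ω* − 1 = 0.96371.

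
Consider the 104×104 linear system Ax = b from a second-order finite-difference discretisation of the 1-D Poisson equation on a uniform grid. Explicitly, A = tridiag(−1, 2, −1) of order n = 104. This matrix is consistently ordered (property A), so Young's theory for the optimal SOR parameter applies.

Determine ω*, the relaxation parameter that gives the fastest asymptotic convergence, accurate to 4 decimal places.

ρ_J = max_k |cos(kπ/105)| = cos(π/105) = 0.9996
√(1−ρ_J²) simplifies to sin(π/105) = 0.02992.
[ω*] 2 ÷ (1 + 0.02992) = 2 ÷ 1.02992 = 1.9419.
and ρ(B_{ω*}) = 1.9419 − 1 = 0.9419.

ω* = 1.9419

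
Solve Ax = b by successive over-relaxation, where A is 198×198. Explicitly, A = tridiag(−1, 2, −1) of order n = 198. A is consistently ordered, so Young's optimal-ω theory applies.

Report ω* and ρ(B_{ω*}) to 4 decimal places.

spectrum of D⁻¹(L+U) = {cos(kπ/199) : 1≤k≤198}; ρ_J = cos(π/199) = 0.9999.
√(1 − cos²(π/199)) = sin(π/199) ≈ 0.01579.
ω* = 2/(1 + 0.01579) = 2/1.01579 = 1.9689.
ρ_SOR = ω* − 1 ≈ 0.9689.

ω* = 1.9689, ρ_SOR = 0.9689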